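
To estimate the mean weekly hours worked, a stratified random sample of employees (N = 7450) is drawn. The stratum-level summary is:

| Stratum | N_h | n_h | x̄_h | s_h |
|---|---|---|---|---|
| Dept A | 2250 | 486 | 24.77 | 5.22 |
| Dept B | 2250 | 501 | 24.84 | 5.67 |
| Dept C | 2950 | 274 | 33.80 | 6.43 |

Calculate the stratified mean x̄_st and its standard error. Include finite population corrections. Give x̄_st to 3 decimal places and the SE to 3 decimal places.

x̄_st = Σ W_h x̄_h = (2250·24.77 + 2250·24.84 + 2950·33.80)/7450 = 28.36678
V̂(x̄_st) = Σ W_h² (1 − n_h/N_h) s_h²/n_h, with W_h = N_h/N and N = 7450:
  stratum Dept A: (2250/7450)²·(1 − 486/2250)·5.22²/486 = 0.00400934
  stratum Dept B: (2250/7450)²·(1 − 501/2250)·5.67²/501 = 0.00454976
  stratum Dept C: (2950/7450)²·(1 − 274/2950)·6.43²/274 = 0.0214618
V̂(x̄_st) = 0.0300209
SE(x̄_st) = √0.0300209 = 0.173266

x̄_st ≈ 28.367, SE ≈ 0.173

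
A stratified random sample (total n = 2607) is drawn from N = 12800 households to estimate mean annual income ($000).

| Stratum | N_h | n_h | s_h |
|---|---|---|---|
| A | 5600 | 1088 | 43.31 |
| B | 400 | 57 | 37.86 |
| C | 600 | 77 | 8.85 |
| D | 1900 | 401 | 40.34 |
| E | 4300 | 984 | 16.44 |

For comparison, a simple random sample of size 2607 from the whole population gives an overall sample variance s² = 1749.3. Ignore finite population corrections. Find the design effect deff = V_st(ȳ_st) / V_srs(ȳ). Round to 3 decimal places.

V̂(ȳ_st) = Σ W_h² s_h²/n_h, with W_h = N_h/N and N = 12800:
  stratum A: (5600/12800)²·43.31²/1088 = 0.329992
  stratum B: (400/12800)²·37.86²/57 = 0.0245576
  stratum C: (600/12800)²·8.85²/77 = 0.002235
  stratum D: (1900/12800)²·40.34²/401 = 0.0894159
  stratum E: (4300/12800)²·16.44²/984 = 0.0309974
V_st = 0.477198
V_srs = s²/n = 1749.3/2607 = 0.671001
deff = V_st / V_srs = 0.477198/0.671001 = 0.7112

deff ≈ 0.711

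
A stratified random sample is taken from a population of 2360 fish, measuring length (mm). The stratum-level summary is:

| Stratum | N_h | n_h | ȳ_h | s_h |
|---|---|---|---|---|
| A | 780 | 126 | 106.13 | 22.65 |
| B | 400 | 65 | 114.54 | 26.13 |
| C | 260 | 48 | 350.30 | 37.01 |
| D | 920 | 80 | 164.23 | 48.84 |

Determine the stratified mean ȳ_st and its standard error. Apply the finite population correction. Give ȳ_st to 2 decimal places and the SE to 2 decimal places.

ȳ_st = Σ W_h ȳ_h = (780·106.13 + 400·114.54 + 260·350.30 + 920·164.23)/2360 = 157.10466
V̂(ȳ_st) = Σ W_h² (1 − n_h/N_h) s_h²/n_h, with W_h = N_h/N and N = 2360:
  stratum A: (780/2360)²·(1 − 126/780)·22.65²/126 = 0.372919
  stratum B: (400/2360)²·(1 − 65/400)·26.13²/65 = 0.252724
  stratum C: (260/2360)²·(1 − 48/260)·37.01²/48 = 0.282411
  stratum D: (920/2360)²·(1 − 80/920)·48.84²/80 = 4.13718
V̂(ȳ_st) = 5.04523
SE(ȳ_st) = √5.04523 = 2.24616

ȳ_st ≈ 157.10, SE ≈ 2.25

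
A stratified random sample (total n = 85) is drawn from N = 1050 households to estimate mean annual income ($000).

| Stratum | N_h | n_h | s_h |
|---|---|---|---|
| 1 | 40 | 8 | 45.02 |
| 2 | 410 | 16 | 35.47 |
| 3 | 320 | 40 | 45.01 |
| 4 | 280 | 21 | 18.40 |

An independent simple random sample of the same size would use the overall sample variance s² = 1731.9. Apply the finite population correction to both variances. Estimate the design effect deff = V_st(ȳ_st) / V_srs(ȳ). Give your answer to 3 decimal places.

V̂(ȳ_st) = Σ W_h² (1 − n_h/N_h) s_h²/n_h, with W_h = N_h/N and N = 1050:
  stratum 1: (40/1050)²·(1 − 8/40)·45.02²/8 = 0.294139
  stratum 2: (410/1050)²·(1 − 16/410)·35.47²/16 = 11.5214
  stratum 3: (320/1050)²·(1 − 40/320)·45.01²/40 = 4.11611
  stratum 4: (280/1050)²·(1 − 21/280)·18.40²/21 = 1.06046
V_st = 16.9921
V_srs = (1 − 85/1050)·1731.9/85 = 18.7259
deff = V_st / V_srs = 16.9921/18.7259 = 0.9074

deff ≈ 0.907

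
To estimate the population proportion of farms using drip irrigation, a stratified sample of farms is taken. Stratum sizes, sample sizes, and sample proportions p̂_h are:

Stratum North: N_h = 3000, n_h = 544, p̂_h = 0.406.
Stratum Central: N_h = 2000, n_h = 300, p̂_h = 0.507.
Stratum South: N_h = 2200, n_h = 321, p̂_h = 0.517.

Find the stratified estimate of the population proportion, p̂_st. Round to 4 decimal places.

N = 7200; stratum weights W_h = N_h/N.
p̂_st = Σ W_h p̂_h = (3000·0.406 + 2000·0.507 + 2200·0.517)/7200 = 0.46797

p̂_st ≈ 0.4680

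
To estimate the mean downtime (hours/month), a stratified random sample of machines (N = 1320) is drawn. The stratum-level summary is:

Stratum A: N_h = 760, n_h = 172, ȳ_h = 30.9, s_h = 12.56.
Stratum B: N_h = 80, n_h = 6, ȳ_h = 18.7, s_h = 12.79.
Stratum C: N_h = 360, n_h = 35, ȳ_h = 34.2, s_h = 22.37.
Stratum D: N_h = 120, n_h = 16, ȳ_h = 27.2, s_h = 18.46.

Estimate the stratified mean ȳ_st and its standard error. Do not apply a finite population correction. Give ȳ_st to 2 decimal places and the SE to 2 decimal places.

ȳ_st ≈ 30.72, SE ≈ 1.28

ȳ_st = Σ W_h ȳ_h = (760·30.9 + 80·18.7 + 360·34.2 + 120·27.2)/1320 = 30.72424
V̂(ȳ_st) = Σ W_h² s_h²/n_h, with W_h = N_h/N and N = 1320:
  stratum A: (760/1320)²·12.56²/172 = 0.30404
  stratum B: (80/1320)²·12.79²/6 = 0.100143
  stratum C: (360/1320)²·22.37²/35 = 1.06346
  stratum D: (120/1320)²·18.46²/16 = 0.176018
V̂(ȳ_st) = 1.64366
SE(ȳ_st) = √1.64366 = 1.28205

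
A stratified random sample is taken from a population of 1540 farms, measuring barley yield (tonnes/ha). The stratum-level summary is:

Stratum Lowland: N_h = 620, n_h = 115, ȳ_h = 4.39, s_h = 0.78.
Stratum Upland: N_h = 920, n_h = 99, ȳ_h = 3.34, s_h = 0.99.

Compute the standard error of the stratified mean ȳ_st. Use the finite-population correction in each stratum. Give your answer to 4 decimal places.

V̂(ȳ_st) = Σ W_h² (1 − n_h/N_h) s_h²/n_h, with W_h = N_h/N and N = 1540:
  stratum Lowland: (620/1540)²·(1 − 115/620)·0.78²/115 = 0.000698446
  stratum Upland: (920/1540)²·(1 − 99/920)·0.99²/99 = 0.00315301
V̂(ȳ_st) = 0.00385145
SE(ȳ_st) = √0.00385145 = 0.0620601

SE(ȳ_st) ≈ 0.0621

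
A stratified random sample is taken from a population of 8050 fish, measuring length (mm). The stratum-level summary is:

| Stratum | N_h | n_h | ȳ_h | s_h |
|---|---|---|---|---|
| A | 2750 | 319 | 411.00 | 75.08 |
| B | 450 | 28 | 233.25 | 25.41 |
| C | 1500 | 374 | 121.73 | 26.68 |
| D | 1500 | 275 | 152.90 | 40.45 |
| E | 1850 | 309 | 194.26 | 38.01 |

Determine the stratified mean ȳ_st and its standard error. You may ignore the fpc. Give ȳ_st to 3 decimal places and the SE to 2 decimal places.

ȳ_st = Σ W_h ȳ_h = (2750·411.00 + 450·233.25 + 1500·121.73 + 1500·152.90 + 1850·194.26)/8050 = 249.25944
V̂(ȳ_st) = Σ W_h² s_h²/n_h, with W_h = N_h/N and N = 8050:
  stratum A: (2750/8050)²·75.08²/319 = 2.0622
  stratum B: (450/8050)²·25.41²/28 = 0.0720584
  stratum C: (1500/8050)²·26.68²/374 = 0.0660832
  stratum D: (1500/8050)²·40.45²/275 = 0.206583
  stratum E: (1850/8050)²·38.01²/309 = 0.246939
V̂(ȳ_st) = 2.65387
SE(ȳ_st) = √2.65387 = 1.62907

ȳ_st ≈ 249.259, SE ≈ 1.63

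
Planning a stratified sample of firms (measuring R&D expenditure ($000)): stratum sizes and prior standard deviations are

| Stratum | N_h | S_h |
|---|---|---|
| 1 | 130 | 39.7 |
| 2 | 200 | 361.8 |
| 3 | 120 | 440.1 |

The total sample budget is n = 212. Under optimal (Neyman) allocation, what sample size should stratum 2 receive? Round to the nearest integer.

118

Neyman allocation: n_h = n · N_h S_h / Σ N_i S_i, with n = 212.
  stratum 1: N_h·S_h = 130·39.7 = 5161.00
  stratum 2: N_h·S_h = 200·361.8 = 72360.00
  stratum 3: N_h·S_h = 120·440.1 = 52812.00
Σ N_h S_h = 130333.00
n for stratum 2 = 212·72360.00/130333.00 = 117.701 → 118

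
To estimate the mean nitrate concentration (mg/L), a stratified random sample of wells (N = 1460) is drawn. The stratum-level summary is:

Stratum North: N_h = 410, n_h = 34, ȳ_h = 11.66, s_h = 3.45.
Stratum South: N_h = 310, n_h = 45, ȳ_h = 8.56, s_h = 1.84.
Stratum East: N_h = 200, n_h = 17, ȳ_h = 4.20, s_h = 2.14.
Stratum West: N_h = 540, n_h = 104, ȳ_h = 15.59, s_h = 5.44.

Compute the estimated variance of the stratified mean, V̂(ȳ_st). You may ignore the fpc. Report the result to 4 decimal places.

V̂(ȳ_st) = Σ W_h² s_h²/n_h, with W_h = N_h/N and N = 1460:
  stratum North: (410/1460)²·3.45²/34 = 0.0276071
  stratum South: (310/1460)²·1.84²/45 = 0.00339188
  stratum East: (200/1460)²·2.14²/17 = 0.00505514
  stratum West: (540/1460)²·5.44²/104 = 0.0389266
V̂(ȳ_st) = 0.0749807

V̂(ȳ_st) ≈ 0.0750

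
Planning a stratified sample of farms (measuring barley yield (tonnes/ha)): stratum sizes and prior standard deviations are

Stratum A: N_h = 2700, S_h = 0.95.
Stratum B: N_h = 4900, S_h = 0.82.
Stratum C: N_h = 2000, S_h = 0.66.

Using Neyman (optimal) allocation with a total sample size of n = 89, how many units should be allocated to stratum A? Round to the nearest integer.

29

Neyman allocation: n_h = n · N_h S_h / Σ N_i S_i, with n = 89.
  stratum A: N_h·S_h = 2700·0.95 = 2565.00
  stratum B: N_h·S_h = 4900·0.82 = 4018.00
  stratum C: N_h·S_h = 2000·0.66 = 1320.00
Σ N_h S_h = 7903.00
n for stratum A = 89·2565.00/7903.00 = 28.886 → 29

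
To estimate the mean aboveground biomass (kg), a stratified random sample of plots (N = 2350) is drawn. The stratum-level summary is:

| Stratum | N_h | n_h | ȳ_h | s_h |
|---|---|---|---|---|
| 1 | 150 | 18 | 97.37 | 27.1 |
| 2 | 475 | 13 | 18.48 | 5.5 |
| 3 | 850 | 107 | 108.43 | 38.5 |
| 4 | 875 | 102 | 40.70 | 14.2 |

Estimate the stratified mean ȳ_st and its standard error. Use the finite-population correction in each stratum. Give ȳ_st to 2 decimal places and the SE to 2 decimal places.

ȳ_st ≈ 64.32, SE ≈ 1.44

ȳ_st = Σ W_h ȳ_h = (150·97.37 + 475·18.48 + 850·108.43 + 875·40.70)/2350 = 64.32404
V̂(ȳ_st) = Σ W_h² (1 − n_h/N_h) s_h²/n_h, with W_h = N_h/N and N = 2350:
  stratum 1: (150/2350)²·(1 − 18/150)·27.1²/18 = 0.146284
  stratum 2: (475/2350)²·(1 − 13/475)·5.5²/13 = 0.092466
  stratum 3: (850/2350)²·(1 − 107/850)·38.5²/107 = 1.5842
  stratum 4: (875/2350)²·(1 − 102/875)·14.2²/102 = 0.242119
V̂(ȳ_st) = 2.06507
SE(ȳ_st) = √2.06507 = 1.43703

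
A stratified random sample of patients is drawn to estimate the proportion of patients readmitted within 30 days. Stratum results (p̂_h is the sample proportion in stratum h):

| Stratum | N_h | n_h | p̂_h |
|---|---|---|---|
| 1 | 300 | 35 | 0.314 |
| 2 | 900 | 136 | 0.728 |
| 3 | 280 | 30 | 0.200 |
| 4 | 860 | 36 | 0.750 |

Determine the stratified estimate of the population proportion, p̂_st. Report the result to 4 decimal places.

p̂_st ≈ 0.6198

N = 2340; stratum weights W_h = N_h/N.
p̂_st = Σ W_h p̂_h = (300·0.314 + 900·0.728 + 280·0.200 + 860·0.750)/2340 = 0.61983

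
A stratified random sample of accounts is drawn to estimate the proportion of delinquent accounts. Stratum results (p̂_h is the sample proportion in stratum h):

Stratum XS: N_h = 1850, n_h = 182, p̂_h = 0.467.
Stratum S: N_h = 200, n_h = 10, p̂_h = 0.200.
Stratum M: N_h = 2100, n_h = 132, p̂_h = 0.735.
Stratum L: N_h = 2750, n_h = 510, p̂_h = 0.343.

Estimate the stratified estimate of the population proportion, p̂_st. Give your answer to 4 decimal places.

p̂_st ≈ 0.4914

N = 6900; stratum weights W_h = N_h/N.
p̂_st = Σ W_h p̂_h = (1850·0.467 + 200·0.200 + 2100·0.735 + 2750·0.343)/6900 = 0.49141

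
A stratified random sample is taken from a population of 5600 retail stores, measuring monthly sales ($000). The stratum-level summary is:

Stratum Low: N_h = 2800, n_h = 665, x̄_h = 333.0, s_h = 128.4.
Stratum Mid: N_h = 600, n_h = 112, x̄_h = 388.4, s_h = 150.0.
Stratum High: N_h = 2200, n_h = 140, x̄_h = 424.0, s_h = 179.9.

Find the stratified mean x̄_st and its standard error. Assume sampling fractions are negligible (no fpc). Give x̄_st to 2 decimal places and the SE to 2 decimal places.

x̄_st ≈ 374.69, SE ≈ 6.65

x̄_st = Σ W_h x̄_h = (2800·333.0 + 600·388.4 + 2200·424.0)/5600 = 374.68571
V̂(x̄_st) = Σ W_h² s_h²/n_h, with W_h = N_h/N and N = 5600:
  stratum Low: (2800/5600)²·128.4²/665 = 6.19795
  stratum Mid: (600/5600)²·150.0²/112 = 2.30617
  stratum High: (2200/5600)²·179.9²/140 = 35.6783
V̂(x̄_st) = 44.1824
SE(x̄_st) = √44.1824 = 6.64698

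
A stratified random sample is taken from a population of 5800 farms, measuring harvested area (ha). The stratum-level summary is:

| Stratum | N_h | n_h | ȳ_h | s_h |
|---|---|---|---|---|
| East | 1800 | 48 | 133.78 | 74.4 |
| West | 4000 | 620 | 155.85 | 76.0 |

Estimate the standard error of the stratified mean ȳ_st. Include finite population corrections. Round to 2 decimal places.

V̂(ȳ_st) = Σ W_h² (1 − n_h/N_h) s_h²/n_h, with W_h = N_h/N and N = 5800:
  stratum East: (1800/5800)²·(1 − 48/1800)·74.4²/48 = 10.8107
  stratum West: (4000/5800)²·(1 − 620/4000)·76.0²/620 = 3.74418
V̂(ȳ_st) = 14.5549
SE(ȳ_st) = √14.5549 = 3.81509

SE(ȳ_st) ≈ 3.82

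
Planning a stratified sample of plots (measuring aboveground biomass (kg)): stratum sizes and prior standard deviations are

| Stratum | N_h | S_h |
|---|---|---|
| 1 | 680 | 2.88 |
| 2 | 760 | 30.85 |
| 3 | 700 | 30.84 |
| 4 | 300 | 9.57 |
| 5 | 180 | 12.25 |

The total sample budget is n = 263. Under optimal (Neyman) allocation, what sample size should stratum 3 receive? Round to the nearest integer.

109

Neyman allocation: n_h = n · N_h S_h / Σ N_i S_i, with n = 263.
  stratum 1: N_h·S_h = 680·2.88 = 1958.40
  stratum 2: N_h·S_h = 760·30.85 = 23446.00
  stratum 3: N_h·S_h = 700·30.84 = 21588.00
  stratum 4: N_h·S_h = 300·9.57 = 2871.00
  stratum 5: N_h·S_h = 180·12.25 = 2205.00
Σ N_h S_h = 52068.40
n for stratum 3 = 263·21588.00/52068.40 = 109.042 → 109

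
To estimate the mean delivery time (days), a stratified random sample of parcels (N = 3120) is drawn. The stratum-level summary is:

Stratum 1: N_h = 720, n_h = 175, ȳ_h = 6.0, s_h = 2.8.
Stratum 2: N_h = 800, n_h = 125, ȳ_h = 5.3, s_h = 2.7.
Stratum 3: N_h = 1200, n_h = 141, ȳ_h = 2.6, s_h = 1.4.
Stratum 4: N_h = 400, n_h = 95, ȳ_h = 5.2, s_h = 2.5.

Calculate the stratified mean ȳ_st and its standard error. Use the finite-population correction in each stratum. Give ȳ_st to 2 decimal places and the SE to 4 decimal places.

ȳ_st = Σ W_h ȳ_h = (720·6.0 + 800·5.3 + 1200·2.6 + 400·5.2)/3120 = 4.41026
V̂(ȳ_st) = Σ W_h² (1 − n_h/N_h) s_h²/n_h, with W_h = N_h/N and N = 3120:
  stratum 1: (720/3120)²·(1 − 175/720)·2.8²/175 = 0.00180592
  stratum 2: (800/3120)²·(1 − 125/800)·2.7²/125 = 0.00323521
  stratum 3: (1200/3120)²·(1 − 141/1200)·1.4²/141 = 0.0018147
  stratum 4: (400/3120)²·(1 − 95/400)·2.5²/95 = 0.000824531
V̂(ȳ_st) = 0.00768036
SE(ȳ_st) = √0.00768036 = 0.0876376

ȳ_st ≈ 4.41, SE ≈ 0.0876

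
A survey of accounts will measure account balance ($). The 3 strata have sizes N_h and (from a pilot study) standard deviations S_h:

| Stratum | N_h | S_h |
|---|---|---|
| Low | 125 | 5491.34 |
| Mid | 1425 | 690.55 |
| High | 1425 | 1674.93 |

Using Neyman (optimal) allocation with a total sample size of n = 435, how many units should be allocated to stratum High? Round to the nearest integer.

Neyman allocation: n_h = n · N_h S_h / Σ N_i S_i, with n = 435.
  stratum Low: N_h·S_h = 125·5491.34 = 686417.50
  stratum Mid: N_h·S_h = 1425·690.55 = 984033.75
  stratum High: N_h·S_h = 1425·1674.93 = 2386775.25
Σ N_h S_h = 4057226.50
n for stratum High = 435·2386775.25/4057226.50 = 255.901 → 256

256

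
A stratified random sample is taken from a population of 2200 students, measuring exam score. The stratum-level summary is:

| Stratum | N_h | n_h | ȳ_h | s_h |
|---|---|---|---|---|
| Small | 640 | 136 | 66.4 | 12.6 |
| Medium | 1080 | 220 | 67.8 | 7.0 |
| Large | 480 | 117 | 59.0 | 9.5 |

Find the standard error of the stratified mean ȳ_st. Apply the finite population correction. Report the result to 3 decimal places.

V̂(ȳ_st) = Σ W_h² (1 − n_h/N_h) s_h²/n_h, with W_h = N_h/N and N = 2200:
  stratum Small: (640/2200)²·(1 − 136/640)·12.6²/136 = 0.0777978
  stratum Medium: (1080/2200)²·(1 − 220/1080)·7.0²/220 = 0.0427415
  stratum Large: (480/2200)²·(1 − 117/480)·9.5²/117 = 0.0277692
V̂(ȳ_st) = 0.148309
SE(ȳ_st) = √0.148309 = 0.385109

SE(ȳ_st) ≈ 0.385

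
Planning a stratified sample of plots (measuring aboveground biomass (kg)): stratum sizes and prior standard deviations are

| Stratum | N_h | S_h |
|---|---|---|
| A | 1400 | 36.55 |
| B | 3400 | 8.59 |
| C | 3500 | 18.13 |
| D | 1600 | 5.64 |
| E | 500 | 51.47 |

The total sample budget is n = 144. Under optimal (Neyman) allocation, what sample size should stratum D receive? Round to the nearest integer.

7

Neyman allocation: n_h = n · N_h S_h / Σ N_i S_i, with n = 144.
  stratum A: N_h·S_h = 1400·36.55 = 51170.00
  stratum B: N_h·S_h = 3400·8.59 = 29206.00
  stratum C: N_h·S_h = 3500·18.13 = 63455.00
  stratum D: N_h·S_h = 1600·5.64 = 9024.00
  stratum E: N_h·S_h = 500·51.47 = 25735.00
Σ N_h S_h = 178590.00
n for stratum D = 144·9024.00/178590.00 = 7.276 → 7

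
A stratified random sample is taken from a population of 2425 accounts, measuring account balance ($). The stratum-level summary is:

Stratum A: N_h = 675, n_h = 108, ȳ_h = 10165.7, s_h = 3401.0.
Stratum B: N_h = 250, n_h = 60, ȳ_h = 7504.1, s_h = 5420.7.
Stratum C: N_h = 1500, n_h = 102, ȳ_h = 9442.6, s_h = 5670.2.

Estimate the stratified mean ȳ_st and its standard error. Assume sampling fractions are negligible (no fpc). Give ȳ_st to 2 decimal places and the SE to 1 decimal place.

ȳ_st ≈ 9444.03, SE ≈ 366.2

ȳ_st = Σ W_h ȳ_h = (675·10165.7 + 250·7504.1 + 1500·9442.6)/2425 = 9444.02990
V̂(ȳ_st) = Σ W_h² s_h²/n_h, with W_h = N_h/N and N = 2425:
  stratum A: (675/2425)²·3401.0²/108 = 8298
  stratum B: (250/2425)²·5420.7²/60 = 5204.94
  stratum C: (1500/2425)²·5670.2²/102 = 120602
V̂(ȳ_st) = 134105
SE(ȳ_st) = √134105 = 366.204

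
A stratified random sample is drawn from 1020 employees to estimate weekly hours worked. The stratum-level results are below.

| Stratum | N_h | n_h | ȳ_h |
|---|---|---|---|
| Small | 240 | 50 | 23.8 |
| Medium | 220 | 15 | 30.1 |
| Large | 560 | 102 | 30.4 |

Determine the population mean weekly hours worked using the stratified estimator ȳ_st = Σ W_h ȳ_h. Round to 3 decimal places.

N = Σ N_h = 1020. Stratum weights W_h = N_h/N.
ȳ_st = (240·23.8 + 220·30.1 + 560·30.4) / 1020 = 28.78235

ȳ_st ≈ 28.782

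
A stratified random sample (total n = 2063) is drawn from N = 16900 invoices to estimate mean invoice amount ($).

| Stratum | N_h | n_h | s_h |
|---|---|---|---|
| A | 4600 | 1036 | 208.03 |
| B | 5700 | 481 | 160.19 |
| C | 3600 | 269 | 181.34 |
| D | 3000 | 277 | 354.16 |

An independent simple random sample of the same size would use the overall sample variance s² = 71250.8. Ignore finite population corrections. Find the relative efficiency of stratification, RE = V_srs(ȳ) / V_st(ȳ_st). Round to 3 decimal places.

RE ≈ 1.192

V̂(ȳ_st) = Σ W_h² s_h²/n_h, with W_h = N_h/N and N = 16900:
  stratum A: (4600/16900)²·208.03²/1036 = 3.09481
  stratum B: (5700/16900)²·160.19²/481 = 6.06879
  stratum C: (3600/16900)²·181.34²/269 = 5.54711
  stratum D: (3000/16900)²·354.16²/277 = 14.2688
V_st = 28.9795
V_srs = s²/n = 71250.8/2063 = 34.5375
Relative efficiency = V_srs / V_st = 34.5375/28.9795 = 1.1918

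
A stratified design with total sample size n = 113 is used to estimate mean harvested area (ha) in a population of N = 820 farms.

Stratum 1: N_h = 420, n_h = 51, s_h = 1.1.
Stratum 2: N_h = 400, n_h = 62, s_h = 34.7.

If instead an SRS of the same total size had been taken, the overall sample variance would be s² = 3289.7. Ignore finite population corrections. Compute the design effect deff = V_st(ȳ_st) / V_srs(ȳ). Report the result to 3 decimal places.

V̂(ȳ_st) = Σ W_h² s_h²/n_h, with W_h = N_h/N and N = 820:
  stratum 1: (420/820)²·1.1²/51 = 0.00622424
  stratum 2: (400/820)²·34.7²/62 = 4.62125
V_st = 4.62748
V_srs = s²/n = 3289.7/113 = 29.1124
deff = V_st / V_srs = 4.62748/29.1124 = 0.1590

deff ≈ 0.159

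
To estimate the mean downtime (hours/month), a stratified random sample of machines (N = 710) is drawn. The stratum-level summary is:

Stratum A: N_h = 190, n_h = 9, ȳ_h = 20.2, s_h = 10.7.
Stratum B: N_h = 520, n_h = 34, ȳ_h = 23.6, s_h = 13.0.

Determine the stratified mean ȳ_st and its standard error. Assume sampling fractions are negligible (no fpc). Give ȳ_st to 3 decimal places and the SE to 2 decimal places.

ȳ_st ≈ 22.690, SE ≈ 1.89

ȳ_st = Σ W_h ȳ_h = (190·20.2 + 520·23.6)/710 = 22.69014
V̂(ȳ_st) = Σ W_h² s_h²/n_h, with W_h = N_h/N and N = 710:
  stratum A: (190/710)²·10.7²/9 = 0.910994
  stratum B: (520/710)²·13.0²/34 = 2.66623
V̂(ȳ_st) = 3.57723
SE(ȳ_st) = √3.57723 = 1.89136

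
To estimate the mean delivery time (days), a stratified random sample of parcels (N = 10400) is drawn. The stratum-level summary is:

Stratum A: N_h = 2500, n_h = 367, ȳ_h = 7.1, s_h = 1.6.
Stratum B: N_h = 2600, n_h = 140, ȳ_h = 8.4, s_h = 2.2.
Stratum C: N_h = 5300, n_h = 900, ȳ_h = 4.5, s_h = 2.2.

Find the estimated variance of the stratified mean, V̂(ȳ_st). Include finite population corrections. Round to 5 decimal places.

V̂(ȳ_st) = Σ W_h² (1 − n_h/N_h) s_h²/n_h, with W_h = N_h/N and N = 10400:
  stratum A: (2500/10400)²·(1 − 367/2500)·1.6²/367 = 0.000343905
  stratum B: (2600/10400)²·(1 − 140/2600)·2.2²/140 = 0.00204437
  stratum C: (5300/10400)²·(1 − 900/5300)·2.2²/900 = 0.00115948
V̂(ȳ_st) = 0.00354776

V̂(ȳ_st) ≈ 0.00355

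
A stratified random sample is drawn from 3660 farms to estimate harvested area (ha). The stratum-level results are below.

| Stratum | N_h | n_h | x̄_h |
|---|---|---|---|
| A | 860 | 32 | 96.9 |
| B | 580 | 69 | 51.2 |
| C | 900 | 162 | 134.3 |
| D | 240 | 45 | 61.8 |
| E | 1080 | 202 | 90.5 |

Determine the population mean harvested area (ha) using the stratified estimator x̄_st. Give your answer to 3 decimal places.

x̄_st ≈ 94.664

N = Σ N_h = 3660. Stratum weights W_h = N_h/N.
x̄_st = (860·96.9 + 580·51.2 + 900·134.3 + 240·61.8 + 1080·90.5) / 3660 = 94.66448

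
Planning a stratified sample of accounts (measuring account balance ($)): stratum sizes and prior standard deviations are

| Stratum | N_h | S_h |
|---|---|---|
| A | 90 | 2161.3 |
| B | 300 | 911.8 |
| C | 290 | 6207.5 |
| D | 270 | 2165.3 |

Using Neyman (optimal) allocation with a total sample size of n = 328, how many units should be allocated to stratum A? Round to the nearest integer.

Neyman allocation: n_h = n · N_h S_h / Σ N_i S_i, with n = 328.
  stratum A: N_h·S_h = 90·2161.3 = 194517.00
  stratum B: N_h·S_h = 300·911.8 = 273540.00
  stratum C: N_h·S_h = 290·6207.5 = 1800175.00
  stratum D: N_h·S_h = 270·2165.3 = 584631.00
Σ N_h S_h = 2852863.00
n for stratum A = 328·194517.00/2852863.00 = 22.364 → 22

22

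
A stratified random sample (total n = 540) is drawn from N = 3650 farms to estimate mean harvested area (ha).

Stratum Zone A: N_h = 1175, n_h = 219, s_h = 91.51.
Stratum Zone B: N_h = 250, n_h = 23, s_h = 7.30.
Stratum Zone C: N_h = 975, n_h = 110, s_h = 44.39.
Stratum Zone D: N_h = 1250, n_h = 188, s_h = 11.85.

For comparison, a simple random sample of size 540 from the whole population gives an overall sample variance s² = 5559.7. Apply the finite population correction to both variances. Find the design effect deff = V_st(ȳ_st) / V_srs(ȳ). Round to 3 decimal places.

V̂(ȳ_st) = Σ W_h² (1 − n_h/N_h) s_h²/n_h, with W_h = N_h/N and N = 3650:
  stratum Zone A: (1175/3650)²·(1 − 219/1175)·91.51²/219 = 3.22406
  stratum Zone B: (250/3650)²·(1 − 23/250)·7.30²/23 = 0.00986957
  stratum Zone C: (975/3650)²·(1 − 110/975)·44.39²/110 = 1.134
  stratum Zone D: (1250/3650)²·(1 − 188/1250)·11.85²/188 = 0.0744265
V_st = 4.44235
V_srs = (1 − 540/3650)·5559.7/540 = 8.77254
deff = V_st / V_srs = 4.44235/8.77254 = 0.5064

deff ≈ 0.506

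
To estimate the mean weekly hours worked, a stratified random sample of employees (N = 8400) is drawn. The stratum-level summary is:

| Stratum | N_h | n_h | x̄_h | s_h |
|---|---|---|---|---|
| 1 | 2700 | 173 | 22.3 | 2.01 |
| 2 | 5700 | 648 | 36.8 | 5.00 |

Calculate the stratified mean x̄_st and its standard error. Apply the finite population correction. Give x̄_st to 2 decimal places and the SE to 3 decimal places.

x̄_st ≈ 32.14, SE ≈ 0.134

x̄_st = Σ W_h x̄_h = (2700·22.3 + 5700·36.8)/8400 = 32.13929
V̂(x̄_st) = Σ W_h² (1 − n_h/N_h) s_h²/n_h, with W_h = N_h/N and N = 8400:
  stratum 1: (2700/8400)²·(1 − 173/2700)·2.01²/173 = 0.00225817
  stratum 2: (5700/8400)²·(1 − 648/5700)·5.00²/648 = 0.0157451
V̂(x̄_st) = 0.0180032
SE(x̄_st) = √0.0180032 = 0.134176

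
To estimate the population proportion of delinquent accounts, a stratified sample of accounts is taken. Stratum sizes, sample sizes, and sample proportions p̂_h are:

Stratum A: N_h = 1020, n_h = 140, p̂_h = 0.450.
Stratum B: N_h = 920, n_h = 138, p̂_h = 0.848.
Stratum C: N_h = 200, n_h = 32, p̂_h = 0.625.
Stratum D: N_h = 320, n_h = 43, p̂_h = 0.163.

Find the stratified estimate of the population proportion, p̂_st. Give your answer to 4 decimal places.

p̂_st ≈ 0.5757

N = 2460; stratum weights W_h = N_h/N.
p̂_st = Σ W_h p̂_h = (1020·0.450 + 920·0.848 + 200·0.625 + 320·0.163)/2460 = 0.57574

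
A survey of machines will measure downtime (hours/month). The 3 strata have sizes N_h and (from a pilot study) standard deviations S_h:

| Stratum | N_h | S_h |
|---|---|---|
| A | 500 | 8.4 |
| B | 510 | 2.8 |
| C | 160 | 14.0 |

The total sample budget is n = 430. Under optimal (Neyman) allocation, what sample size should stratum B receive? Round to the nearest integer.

78

Neyman allocation: n_h = n · N_h S_h / Σ N_i S_i, with n = 430.
  stratum A: N_h·S_h = 500·8.4 = 4200.00
  stratum B: N_h·S_h = 510·2.8 = 1428.00
  stratum C: N_h·S_h = 160·14.0 = 2240.00
Σ N_h S_h = 7868.00
n for stratum B = 430·1428.00/7868.00 = 78.043 → 78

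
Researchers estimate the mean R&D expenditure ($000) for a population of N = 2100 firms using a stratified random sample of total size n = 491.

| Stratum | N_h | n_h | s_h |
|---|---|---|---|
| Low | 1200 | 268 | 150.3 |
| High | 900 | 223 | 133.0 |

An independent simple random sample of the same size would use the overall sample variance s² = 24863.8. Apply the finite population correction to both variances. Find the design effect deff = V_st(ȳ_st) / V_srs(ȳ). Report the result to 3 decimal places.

deff ≈ 0.833

V̂(ȳ_st) = Σ W_h² (1 − n_h/N_h) s_h²/n_h, with W_h = N_h/N and N = 2100:
  stratum Low: (1200/2100)²·(1 − 268/1200)·150.3²/268 = 21.3768
  stratum High: (900/2100)²·(1 − 223/900)·133.0²/223 = 10.9595
V_st = 32.3363
V_srs = (1 − 491/2100)·24863.8/491 = 38.7992
deff = V_st / V_srs = 32.3363/38.7992 = 0.8334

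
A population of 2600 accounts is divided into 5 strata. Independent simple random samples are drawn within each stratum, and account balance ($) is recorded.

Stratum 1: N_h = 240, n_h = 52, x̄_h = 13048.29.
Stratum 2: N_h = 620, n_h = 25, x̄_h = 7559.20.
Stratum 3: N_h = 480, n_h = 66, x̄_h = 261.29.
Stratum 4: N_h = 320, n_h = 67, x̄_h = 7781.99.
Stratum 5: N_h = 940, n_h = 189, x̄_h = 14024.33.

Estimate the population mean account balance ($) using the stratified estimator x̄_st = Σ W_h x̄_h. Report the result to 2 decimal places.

N = Σ N_h = 2600. Stratum weights W_h = N_h/N.
x̄_st = (240·13048.29 + 620·7559.20 + 480·261.29 + 320·7781.99 + 940·14024.33) / 2600 = 9083.3922

x̄_st ≈ 9083.39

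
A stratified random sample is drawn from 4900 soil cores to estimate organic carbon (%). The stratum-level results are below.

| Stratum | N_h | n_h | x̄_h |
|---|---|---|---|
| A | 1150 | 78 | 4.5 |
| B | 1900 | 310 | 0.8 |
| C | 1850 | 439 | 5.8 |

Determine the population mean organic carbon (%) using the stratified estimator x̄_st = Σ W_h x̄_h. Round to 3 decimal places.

N = Σ N_h = 4900. Stratum weights W_h = N_h/N.
x̄_st = (1150·4.5 + 1900·0.8 + 1850·5.8) / 4900 = 3.55612

x̄_st ≈ 3.556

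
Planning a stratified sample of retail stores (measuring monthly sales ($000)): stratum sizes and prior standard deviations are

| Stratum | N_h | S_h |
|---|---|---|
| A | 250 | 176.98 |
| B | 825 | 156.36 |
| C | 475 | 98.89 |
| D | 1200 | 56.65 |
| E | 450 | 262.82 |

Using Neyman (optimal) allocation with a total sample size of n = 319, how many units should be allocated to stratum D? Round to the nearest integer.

53

Neyman allocation: n_h = n · N_h S_h / Σ N_i S_i, with n = 319.
  stratum A: N_h·S_h = 250·176.98 = 44245.00
  stratum B: N_h·S_h = 825·156.36 = 128997.00
  stratum C: N_h·S_h = 475·98.89 = 46972.75
  stratum D: N_h·S_h = 1200·56.65 = 67980.00
  stratum E: N_h·S_h = 450·262.82 = 118269.00
Σ N_h S_h = 406463.75
n for stratum D = 319·67980.00/406463.75 = 53.352 → 53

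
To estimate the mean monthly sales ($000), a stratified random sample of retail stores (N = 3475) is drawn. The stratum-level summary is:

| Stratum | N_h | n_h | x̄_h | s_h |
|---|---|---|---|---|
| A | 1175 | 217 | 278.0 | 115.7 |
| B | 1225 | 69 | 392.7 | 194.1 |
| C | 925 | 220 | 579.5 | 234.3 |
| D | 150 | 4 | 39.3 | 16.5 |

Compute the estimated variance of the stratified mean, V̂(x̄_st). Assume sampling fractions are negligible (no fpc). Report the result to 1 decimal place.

V̂(x̄_st) = Σ W_h² s_h²/n_h, with W_h = N_h/N and N = 3475:
  stratum A: (1175/3475)²·115.7²/217 = 7.05299
  stratum B: (1225/3475)²·194.1²/69 = 67.8523
  stratum C: (925/3475)²·234.3²/220 = 17.6805
  stratum D: (150/3475)²·16.5²/4 = 0.126818
V̂(x̄_st) = 92.7126

V̂(x̄_st) ≈ 92.7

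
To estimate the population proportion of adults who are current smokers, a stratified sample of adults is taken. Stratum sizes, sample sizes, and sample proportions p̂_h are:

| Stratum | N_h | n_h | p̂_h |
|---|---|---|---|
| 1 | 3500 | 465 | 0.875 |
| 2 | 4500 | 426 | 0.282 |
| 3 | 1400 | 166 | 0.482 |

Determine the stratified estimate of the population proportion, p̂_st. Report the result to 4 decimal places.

p̂_st ≈ 0.5326

N = 9400; stratum weights W_h = N_h/N.
p̂_st = Σ W_h p̂_h = (3500·0.875 + 4500·0.282 + 1400·0.482)/9400 = 0.53259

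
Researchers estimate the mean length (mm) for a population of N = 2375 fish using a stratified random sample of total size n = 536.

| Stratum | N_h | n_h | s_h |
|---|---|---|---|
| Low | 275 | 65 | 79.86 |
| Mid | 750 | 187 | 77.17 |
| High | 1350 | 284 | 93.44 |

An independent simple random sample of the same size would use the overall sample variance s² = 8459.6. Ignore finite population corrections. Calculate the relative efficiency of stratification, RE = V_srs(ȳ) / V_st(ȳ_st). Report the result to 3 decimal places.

V̂(ȳ_st) = Σ W_h² s_h²/n_h, with W_h = N_h/N and N = 2375:
  stratum Low: (275/2375)²·79.86²/65 = 1.31548
  stratum Mid: (750/2375)²·77.17²/187 = 3.17578
  stratum High: (1350/2375)²·93.44²/284 = 9.93316
V_st = 14.4244
V_srs = s²/n = 8459.6/536 = 15.7828
Relative efficiency = V_srs / V_st = 15.7828/14.4244 = 1.0942

RE ≈ 1.094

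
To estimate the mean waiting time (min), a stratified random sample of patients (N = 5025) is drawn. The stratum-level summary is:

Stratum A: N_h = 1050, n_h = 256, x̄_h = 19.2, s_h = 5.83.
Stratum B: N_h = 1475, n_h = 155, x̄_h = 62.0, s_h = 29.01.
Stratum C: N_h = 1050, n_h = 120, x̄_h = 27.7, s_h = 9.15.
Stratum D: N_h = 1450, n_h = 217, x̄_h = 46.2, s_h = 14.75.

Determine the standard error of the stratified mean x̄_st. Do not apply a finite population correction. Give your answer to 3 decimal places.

V̂(x̄_st) = Σ W_h² s_h²/n_h, with W_h = N_h/N and N = 5025:
  stratum A: (1050/5025)²·5.83²/256 = 0.005797
  stratum B: (1475/5025)²·29.01²/155 = 0.467817
  stratum C: (1050/5025)²·9.15²/120 = 0.0304626
  stratum D: (1450/5025)²·14.75²/217 = 0.0834811
V̂(x̄_st) = 0.587557
SE(x̄_st) = √0.587557 = 0.766523

SE(x̄_st) ≈ 0.767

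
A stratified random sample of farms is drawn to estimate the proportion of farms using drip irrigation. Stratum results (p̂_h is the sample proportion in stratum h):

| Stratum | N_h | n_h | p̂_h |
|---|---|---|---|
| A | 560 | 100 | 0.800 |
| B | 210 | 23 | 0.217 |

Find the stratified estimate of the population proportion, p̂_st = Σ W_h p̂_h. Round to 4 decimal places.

N = 770; stratum weights W_h = N_h/N.
p̂_st = Σ W_h p̂_h = (560·0.800 + 210·0.217)/770 = 0.64100

p̂_st ≈ 0.6410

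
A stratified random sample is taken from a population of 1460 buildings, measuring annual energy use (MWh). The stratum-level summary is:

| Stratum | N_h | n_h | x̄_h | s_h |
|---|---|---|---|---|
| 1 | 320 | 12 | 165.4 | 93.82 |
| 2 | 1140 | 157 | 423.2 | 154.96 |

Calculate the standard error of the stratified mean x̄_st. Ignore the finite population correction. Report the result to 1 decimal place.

V̂(x̄_st) = Σ W_h² s_h²/n_h, with W_h = N_h/N and N = 1460:
  stratum 1: (320/1460)²·93.82²/12 = 35.2374
  stratum 2: (1140/1460)²·154.96²/157 = 93.2489
V̂(x̄_st) = 128.486
SE(x̄_st) = √128.486 = 11.3352

SE(x̄_st) ≈ 11.3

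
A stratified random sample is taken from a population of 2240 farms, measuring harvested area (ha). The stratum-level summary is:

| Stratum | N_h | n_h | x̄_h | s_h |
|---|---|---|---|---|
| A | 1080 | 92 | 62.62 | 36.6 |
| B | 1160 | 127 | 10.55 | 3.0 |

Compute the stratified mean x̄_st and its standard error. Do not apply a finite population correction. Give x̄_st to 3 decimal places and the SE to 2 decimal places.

x̄_st ≈ 35.655, SE ≈ 1.84

x̄_st = Σ W_h x̄_h = (1080·62.62 + 1160·10.55)/2240 = 35.65518
V̂(x̄_st) = Σ W_h² s_h²/n_h, with W_h = N_h/N and N = 2240:
  stratum A: (1080/2240)²·36.6²/92 = 3.38474
  stratum B: (1160/2240)²·3.0²/127 = 0.0190046
V̂(x̄_st) = 3.40375
SE(x̄_st) = √3.40375 = 1.84493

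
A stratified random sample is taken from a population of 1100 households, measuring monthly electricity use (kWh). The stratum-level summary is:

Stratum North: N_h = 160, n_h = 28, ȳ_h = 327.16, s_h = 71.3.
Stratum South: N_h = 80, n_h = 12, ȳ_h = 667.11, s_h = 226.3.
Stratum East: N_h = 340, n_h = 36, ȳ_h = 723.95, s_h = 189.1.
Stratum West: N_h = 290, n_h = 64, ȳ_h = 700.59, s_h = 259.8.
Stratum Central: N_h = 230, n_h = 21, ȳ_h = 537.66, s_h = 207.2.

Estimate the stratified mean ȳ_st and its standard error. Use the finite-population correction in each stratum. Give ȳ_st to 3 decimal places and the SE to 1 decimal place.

ȳ_st ≈ 616.991, SE ≈ 15.7

ȳ_st = Σ W_h ȳ_h = (160·327.16 + 80·667.11 + 340·723.95 + 290·700.59 + 230·537.66)/1100 = 616.99118
V̂(ȳ_st) = Σ W_h² (1 − n_h/N_h) s_h²/n_h, with W_h = N_h/N and N = 1100:
  stratum North: (160/1100)²·(1 − 28/160)·71.3²/28 = 3.16905
  stratum South: (80/1100)²·(1 − 12/80)·226.3²/12 = 19.1867
  stratum East: (340/1100)²·(1 − 36/340)·189.1²/36 = 84.8492
  stratum West: (290/1100)²·(1 − 64/290)·259.8²/64 = 57.1241
  stratum Central: (230/1100)²·(1 − 21/230)·207.2²/21 = 81.2174
V̂(ȳ_st) = 245.546
SE(ȳ_st) = √245.546 = 15.6699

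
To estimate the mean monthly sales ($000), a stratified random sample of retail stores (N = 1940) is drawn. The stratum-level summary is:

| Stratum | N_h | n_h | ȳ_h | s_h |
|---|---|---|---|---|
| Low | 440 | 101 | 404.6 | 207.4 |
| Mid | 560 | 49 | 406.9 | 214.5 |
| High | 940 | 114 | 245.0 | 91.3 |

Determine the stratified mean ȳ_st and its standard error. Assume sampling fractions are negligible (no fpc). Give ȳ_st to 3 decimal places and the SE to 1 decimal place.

ȳ_st = Σ W_h ȳ_h = (440·404.6 + 560·406.9 + 940·245.0)/1940 = 327.93196
V̂(ȳ_st) = Σ W_h² s_h²/n_h, with W_h = N_h/N and N = 1940:
  stratum Low: (440/1940)²·207.4²/101 = 21.9078
  stratum Mid: (560/1940)²·214.5²/49 = 78.2404
  stratum High: (940/1940)²·91.3²/114 = 17.1668
V̂(ȳ_st) = 117.315
SE(ȳ_st) = √117.315 = 10.8312

ȳ_st ≈ 327.932, SE ≈ 10.8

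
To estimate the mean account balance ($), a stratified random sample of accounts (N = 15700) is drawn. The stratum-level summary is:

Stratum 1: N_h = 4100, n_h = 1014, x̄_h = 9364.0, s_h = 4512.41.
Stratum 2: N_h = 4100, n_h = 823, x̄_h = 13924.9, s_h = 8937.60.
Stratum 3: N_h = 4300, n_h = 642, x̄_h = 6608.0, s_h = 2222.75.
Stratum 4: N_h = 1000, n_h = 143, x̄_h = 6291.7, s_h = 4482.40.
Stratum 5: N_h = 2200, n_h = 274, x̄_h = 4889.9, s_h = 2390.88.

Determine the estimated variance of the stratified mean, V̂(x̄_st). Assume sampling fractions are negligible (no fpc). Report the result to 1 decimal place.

V̂(x̄_st) ≈ 9545.7

V̂(x̄_st) = Σ W_h² s_h²/n_h, with W_h = N_h/N and N = 15700:
  stratum 1: (4100/15700)²·4512.41²/1014 = 1369.45
  stratum 2: (4100/15700)²·8937.60²/823 = 6619.27
  stratum 3: (4300/15700)²·2222.75²/642 = 577.276
  stratum 4: (1000/15700)²·4482.40²/143 = 570.014
  stratum 5: (2200/15700)²·2390.88²/274 = 409.648
V̂(x̄_st) = 9545.67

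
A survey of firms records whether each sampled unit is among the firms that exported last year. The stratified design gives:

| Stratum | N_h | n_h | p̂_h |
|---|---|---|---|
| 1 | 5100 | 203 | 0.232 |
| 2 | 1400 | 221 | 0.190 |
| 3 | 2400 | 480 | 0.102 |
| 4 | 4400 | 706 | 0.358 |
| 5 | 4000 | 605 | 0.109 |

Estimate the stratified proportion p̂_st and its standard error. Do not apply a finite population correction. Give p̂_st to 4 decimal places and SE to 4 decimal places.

N = 17300; stratum weights W_h = N_h/N.
p̂_st = Σ W_h p̂_h = (5100·0.232 + 1400·0.190 + 2400·0.102 + 4400·0.358 + 4000·0.109)/17300 = 0.21417
V̂(p̂_st) = Σ W_h² p̂_h(1−p̂_h)/(n_h−1):
  stratum 1: (5100/17300)²·0.232·0.768/202 = 7.6656e-05
  stratum 2: (1400/17300)²·0.190·0.810/220 = 4.58121e-06
  stratum 3: (2400/17300)²·0.102·0.898/479 = 3.6802e-06
  stratum 4: (4400/17300)²·0.358·0.642/705 = 2.10883e-05
  stratum 5: (4000/17300)²·0.109·0.891/604 = 8.59597e-06
V̂(p̂_st) = 0.000114602; SE = √V̂ = 0.0107052

p̂_st ≈ 0.2142, SE ≈ 0.0107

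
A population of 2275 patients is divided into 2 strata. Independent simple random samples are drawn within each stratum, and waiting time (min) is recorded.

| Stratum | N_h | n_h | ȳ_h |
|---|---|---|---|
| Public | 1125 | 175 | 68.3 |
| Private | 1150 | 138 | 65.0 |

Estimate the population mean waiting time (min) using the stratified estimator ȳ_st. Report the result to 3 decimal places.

N = Σ N_h = 2275. Stratum weights W_h = N_h/N.
ȳ_st = (1125·68.3 + 1150·65.0) / 2275 = 66.63187

ȳ_st ≈ 66.632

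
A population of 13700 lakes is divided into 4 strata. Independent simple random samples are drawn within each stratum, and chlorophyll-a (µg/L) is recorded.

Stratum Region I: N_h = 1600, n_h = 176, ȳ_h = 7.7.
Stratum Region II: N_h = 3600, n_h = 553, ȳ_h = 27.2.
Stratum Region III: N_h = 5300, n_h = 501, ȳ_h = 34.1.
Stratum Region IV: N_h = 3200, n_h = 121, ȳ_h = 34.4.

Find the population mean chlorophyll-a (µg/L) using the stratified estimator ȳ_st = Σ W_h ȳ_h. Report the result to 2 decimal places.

ȳ_st ≈ 29.27

N = Σ N_h = 13700. Stratum weights W_h = N_h/N.
ȳ_st = (1600·7.7 + 3600·27.2 + 5300·34.1 + 3200·34.4) / 13700 = 29.2737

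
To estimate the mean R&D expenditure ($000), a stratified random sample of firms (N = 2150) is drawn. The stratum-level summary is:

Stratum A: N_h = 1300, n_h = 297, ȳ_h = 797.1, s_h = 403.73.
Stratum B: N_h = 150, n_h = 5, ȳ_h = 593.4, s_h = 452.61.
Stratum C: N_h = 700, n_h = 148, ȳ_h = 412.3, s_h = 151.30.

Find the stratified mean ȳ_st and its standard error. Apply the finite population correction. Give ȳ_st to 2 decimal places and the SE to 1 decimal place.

ȳ_st = Σ W_h ȳ_h = (1300·797.1 + 150·593.4 + 700·412.3)/2150 = 657.60465
V̂(ȳ_st) = Σ W_h² (1 − n_h/N_h) s_h²/n_h, with W_h = N_h/N and N = 2150:
  stratum A: (1300/2150)²·(1 − 297/1300)·403.73²/297 = 154.808
  stratum B: (150/2150)²·(1 − 5/150)·452.61²/5 = 192.779
  stratum C: (700/2150)²·(1 − 148/700)·151.30²/148 = 12.9293
V̂(ȳ_st) = 360.517
SE(ȳ_st) = √360.517 = 18.9873

ȳ_st ≈ 657.60, SE ≈ 19.0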